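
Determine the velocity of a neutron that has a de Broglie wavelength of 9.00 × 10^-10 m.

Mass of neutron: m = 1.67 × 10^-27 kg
4.41 × 10^2 m/s

From the de Broglie relation λ = h/(mv), we solve for v:

v = h/(mλ)
v = (6.626 × 10^-34 J·s) / (1.67 × 10^-27 kg × 9.00 × 10^-10 m)
v = 4.41 × 10^2 m/s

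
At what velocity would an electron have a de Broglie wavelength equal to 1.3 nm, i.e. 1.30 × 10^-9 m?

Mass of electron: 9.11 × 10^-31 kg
5.59 × 10^5 m/s

From λ = h/(mv), solve for v:

v = h/(mλ)
v = (6.626 × 10^-34 J·s) / (9.11 × 10^-31 kg × 1.30 × 10^-9 m)
v = 5.59 × 10^5 m/s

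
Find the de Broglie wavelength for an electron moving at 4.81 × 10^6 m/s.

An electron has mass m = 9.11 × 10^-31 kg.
1.51 × 10^-10 m

Using the de Broglie relation λ = h/(mv):

λ = h/(mv)
λ = (6.626 × 10^-34 J·s) / (9.11 × 10^-31 kg × 4.81 × 10^6 m/s)
λ = 1.51 × 10^-10 m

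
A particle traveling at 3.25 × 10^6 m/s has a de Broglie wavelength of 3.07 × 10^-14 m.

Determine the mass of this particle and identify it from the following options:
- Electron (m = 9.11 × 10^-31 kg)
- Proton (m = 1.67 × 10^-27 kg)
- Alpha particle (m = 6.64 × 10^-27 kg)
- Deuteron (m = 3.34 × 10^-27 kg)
The particle is an alpha particle.

From λ = h/(mv), solve for mass:

m = h/(λv)
m = (6.626 × 10^-34 J·s) / (3.07 × 10^-14 m × 3.25 × 10^6 m/s)
m = 6.64 × 10^-27 kg

Comparing with the listed masses, this is closest to an alpha particle.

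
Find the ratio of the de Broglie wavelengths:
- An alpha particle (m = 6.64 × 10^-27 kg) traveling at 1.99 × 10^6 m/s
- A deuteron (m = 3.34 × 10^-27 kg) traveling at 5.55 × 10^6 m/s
λ₁/λ₂ = 1.40

Using λ = h/(mv):

λ₁ = h/(m₁v₁) = 5.01 × 10^-14 m
λ₂ = h/(m₂v₂) = 3.57 × 10^-14 m

Ratio λ₁/λ₂ = (m₂v₂)/(m₁v₁)
         = (3.34 × 10^-27 kg × 5.55 × 10^6 m/s) / (6.64 × 10^-27 kg × 1.99 × 10^6 m/s)
         = 1.40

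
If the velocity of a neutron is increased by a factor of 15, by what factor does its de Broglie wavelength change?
The wavelength decreases by a factor of 15.

From λ = h/(mv), the wavelength is inversely proportional to velocity:

λ ∝ 1/v

If v → 15v, then λ → λ/15

When velocity is increased by a factor of 15, the wavelength decreases by a factor of 15.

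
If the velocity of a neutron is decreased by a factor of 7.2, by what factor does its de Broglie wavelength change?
The wavelength increases by a factor of 7.2.

From λ = h/(mv), the wavelength is inversely proportional to velocity:

λ ∝ 1/v

If v → v/7.2, then λ → 7.2λ

When velocity is decreased by a factor of 7.2, the wavelength increases by a factor of 7.2.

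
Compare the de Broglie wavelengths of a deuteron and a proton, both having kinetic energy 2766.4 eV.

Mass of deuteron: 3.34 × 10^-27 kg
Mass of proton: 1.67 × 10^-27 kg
The proton has the longer wavelength.

Using λ = h/√(2mKE):

For deuteron: λ₁ = h/√(2m₁KE) = 3.85 × 10^-13 m
For proton: λ₂ = h/√(2m₂KE) = 5.45 × 10^-13 m

Since λ ∝ 1/√m at constant kinetic energy, the lighter particle has the longer wavelength.

The proton has the longer de Broglie wavelength.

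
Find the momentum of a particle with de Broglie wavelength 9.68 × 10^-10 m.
6.85 × 10^-25 kg·m/s

From the de Broglie relation λ = h/p, we solve for p:

p = h/λ
p = (6.626 × 10^-34 J·s) / (9.68 × 10^-10 m)
p = 6.85 × 10^-25 kg·m/s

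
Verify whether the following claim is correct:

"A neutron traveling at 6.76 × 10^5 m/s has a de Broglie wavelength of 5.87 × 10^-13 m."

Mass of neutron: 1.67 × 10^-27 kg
True

The claim is correct.

Using λ = h/(mv):
λ = (6.626 × 10^-34 J·s) / (1.67 × 10^-27 kg × 6.76 × 10^5 m/s)
λ = 5.87 × 10^-13 m

This matches the claimed value.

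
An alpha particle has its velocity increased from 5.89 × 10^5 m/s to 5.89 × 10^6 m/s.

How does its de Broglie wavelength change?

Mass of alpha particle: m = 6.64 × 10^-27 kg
The wavelength decreases by a factor of 10.

Using λ = h/(mv):

Initial wavelength: λ₁ = h/(mv₁) = 1.69 × 10^-13 m
Final wavelength: λ₂ = h/(mv₂) = 1.69 × 10^-14 m

Since λ ∝ 1/v, when velocity increases by a factor of 10, the wavelength decreases by a factor of 10.

λ₂/λ₁ = v₁/v₂ = 1/10

The wavelength decreases by a factor of 10.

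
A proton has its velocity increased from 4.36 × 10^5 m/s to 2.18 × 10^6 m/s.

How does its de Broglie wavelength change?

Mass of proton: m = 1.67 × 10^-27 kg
The wavelength decreases by a factor of 5.

Using λ = h/(mv):

Initial wavelength: λ₁ = h/(mv₁) = 9.10 × 10^-13 m
Final wavelength: λ₂ = h/(mv₂) = 1.82 × 10^-13 m

Since λ ∝ 1/v, when velocity increases by a factor of 5, the wavelength decreases by a factor of 5.

λ₂/λ₁ = v₁/v₂ = 1/5

The wavelength decreases by a factor of 5.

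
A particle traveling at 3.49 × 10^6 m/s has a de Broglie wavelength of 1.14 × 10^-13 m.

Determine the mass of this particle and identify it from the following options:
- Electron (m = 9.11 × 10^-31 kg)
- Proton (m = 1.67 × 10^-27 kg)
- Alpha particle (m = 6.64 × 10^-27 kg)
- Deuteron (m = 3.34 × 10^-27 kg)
The particle is a proton.

From λ = h/(mv), solve for mass:

m = h/(λv)
m = (6.626 × 10^-34 J·s) / (1.14 × 10^-13 m × 3.49 × 10^6 m/s)
m = 1.67 × 10^-27 kg

Comparing with the listed masses, this is closest to a proton.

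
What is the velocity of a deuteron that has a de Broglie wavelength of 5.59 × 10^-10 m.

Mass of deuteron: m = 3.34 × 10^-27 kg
3.55 × 10^2 m/s

From the de Broglie relation λ = h/(mv), we solve for v:

v = h/(mλ)
v = (6.626 × 10^-34 J·s) / (3.34 × 10^-27 kg × 5.59 × 10^-10 m)
v = 3.55 × 10^2 m/s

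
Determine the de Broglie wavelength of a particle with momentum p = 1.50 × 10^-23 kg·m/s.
4.42 × 10^-11 m

Using the de Broglie relation λ = h/p:

λ = h/p
λ = (6.626 × 10^-34 J·s) / (1.50 × 10^-23 kg·m/s)
λ = 4.42 × 10^-11 m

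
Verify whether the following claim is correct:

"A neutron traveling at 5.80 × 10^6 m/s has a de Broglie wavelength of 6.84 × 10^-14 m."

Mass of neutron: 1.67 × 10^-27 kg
True

The claim is correct.

Using λ = h/(mv):
λ = (6.626 × 10^-34 J·s) / (1.67 × 10^-27 kg × 5.80 × 10^6 m/s)
λ = 6.84 × 10^-14 m

This matches the claimed value.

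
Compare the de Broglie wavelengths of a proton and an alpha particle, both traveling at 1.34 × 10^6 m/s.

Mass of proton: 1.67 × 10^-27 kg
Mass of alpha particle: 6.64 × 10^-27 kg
The proton has the longer wavelength.

Using λ = h/(mv), since both particles have the same velocity, the wavelength depends only on mass.

For proton: λ₁ = h/(m₁v) = 2.96 × 10^-13 m
For alpha particle: λ₂ = h/(m₂v) = 7.45 × 10^-14 m

Since λ ∝ 1/m at constant velocity, the lighter particle has the longer wavelength.

The proton has the longer de Broglie wavelength.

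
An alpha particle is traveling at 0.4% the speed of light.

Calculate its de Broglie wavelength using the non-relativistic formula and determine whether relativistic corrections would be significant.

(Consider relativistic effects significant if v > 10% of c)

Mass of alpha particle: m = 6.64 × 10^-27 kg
No, relativistic corrections are not needed.

Using the non-relativistic de Broglie formula λ = h/(mv):

v = 0.4% × c = 1.199 × 10^6 m/s

λ = h/(mv)
λ = (6.626 × 10^-34 J·s) / (6.64 × 10^-27 kg × 1.199 × 10^6 m/s)
λ = 8.32 × 10^-14 m

Since v = 0.4% of c < 10% of c, relativistic corrections are NOT significant and this non-relativistic result is a good approximation.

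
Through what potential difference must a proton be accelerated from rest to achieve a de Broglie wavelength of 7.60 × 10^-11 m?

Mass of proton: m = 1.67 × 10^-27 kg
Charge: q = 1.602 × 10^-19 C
1.42 × 10^-1 V

From λ = h/√(2mqV), we solve for V:

λ² = h²/(2mqV)
V = h²/(2mqλ²)
V = (6.626 × 10^-34 J·s)² / (2 × 1.67 × 10^-27 kg × 1.602 × 10^-19 C × (7.60 × 10^-11 m)²)
V = 1.42 × 10^-1 V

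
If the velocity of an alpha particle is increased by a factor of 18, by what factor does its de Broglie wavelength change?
The wavelength decreases by a factor of 18.

From λ = h/(mv), the wavelength is inversely proportional to velocity:

λ ∝ 1/v

If v → 18v, then λ → λ/18

When velocity is increased by a factor of 18, the wavelength decreases by a factor of 18.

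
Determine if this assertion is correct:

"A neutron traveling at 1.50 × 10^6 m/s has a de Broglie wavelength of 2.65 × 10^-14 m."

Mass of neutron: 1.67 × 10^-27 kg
False

The claim is incorrect.

Using λ = h/(mv):
λ = (6.626 × 10^-34 J·s) / (1.67 × 10^-27 kg × 1.50 × 10^6 m/s)
λ = 2.65 × 10^-13 m

The actual wavelength differs from the claimed 2.65 × 10^-14 m.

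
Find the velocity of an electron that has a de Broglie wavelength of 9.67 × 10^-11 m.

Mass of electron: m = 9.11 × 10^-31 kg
7.52 × 10^6 m/s

From the de Broglie relation λ = h/(mv), we solve for v:

v = h/(mλ)
v = (6.626 × 10^-34 J·s) / (9.11 × 10^-31 kg × 9.67 × 10^-11 m)
v = 7.52 × 10^6 m/s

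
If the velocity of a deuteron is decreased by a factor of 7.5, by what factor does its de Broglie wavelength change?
The wavelength increases by a factor of 7.5.

From λ = h/(mv), the wavelength is inversely proportional to velocity:

λ ∝ 1/v

If v → v/7.5, then λ → 7.5λ

When velocity is decreased by a factor of 7.5, the wavelength increases by a factor of 7.5.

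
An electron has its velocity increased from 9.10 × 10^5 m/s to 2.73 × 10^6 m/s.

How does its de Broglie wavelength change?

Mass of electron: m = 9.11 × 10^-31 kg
The wavelength decreases by a factor of 3.

Using λ = h/(mv):

Initial wavelength: λ₁ = h/(mv₁) = 7.99 × 10^-10 m
Final wavelength: λ₂ = h/(mv₂) = 2.66 × 10^-10 m

Since λ ∝ 1/v, when velocity increases by a factor of 3, the wavelength decreases by a factor of 3.

λ₂/λ₁ = v₁/v₂ = 1/3

The wavelength decreases by a factor of 3.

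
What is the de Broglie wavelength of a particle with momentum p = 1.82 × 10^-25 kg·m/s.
3.64 × 10^-9 m

Using the de Broglie relation λ = h/p:

λ = h/p
λ = (6.626 × 10^-34 J·s) / (1.82 × 10^-25 kg·m/s)
λ = 3.64 × 10^-9 m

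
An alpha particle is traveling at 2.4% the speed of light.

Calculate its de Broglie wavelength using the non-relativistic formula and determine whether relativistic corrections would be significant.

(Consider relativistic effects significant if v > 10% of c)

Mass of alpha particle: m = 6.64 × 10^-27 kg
No, relativistic corrections are not needed.

Using the non-relativistic de Broglie formula λ = h/(mv):

v = 2.4% × c = 7.195 × 10^6 m/s

λ = h/(mv)
λ = (6.626 × 10^-34 J·s) / (6.64 × 10^-27 kg × 7.195 × 10^6 m/s)
λ = 1.39 × 10^-14 m

Since v = 2.4% of c < 10% of c, relativistic corrections are NOT significant and this non-relativistic result is a good approximation.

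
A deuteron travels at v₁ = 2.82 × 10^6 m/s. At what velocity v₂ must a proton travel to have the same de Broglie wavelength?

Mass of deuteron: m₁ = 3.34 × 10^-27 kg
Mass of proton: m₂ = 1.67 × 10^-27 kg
v₂ = 5.64 × 10^6 m/s

For equal de Broglie wavelengths: λ₁ = λ₂

h/(m₁v₁) = h/(m₂v₂)
m₁v₁ = m₂v₂
v₂ = v₁ · (m₁/m₂)

v₂ = 2.82 × 10^6 m/s × (3.34 × 10^-27 kg / 1.67 × 10^-27 kg)
v₂ = 5.64 × 10^6 m/s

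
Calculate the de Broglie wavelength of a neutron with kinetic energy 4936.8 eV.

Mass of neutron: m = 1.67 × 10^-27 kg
4.08 × 10^-13 m

Using λ = h/√(2mKE):

First convert KE to Joules: KE = 4936.8 eV = 7.910 × 10^-16 J

λ = h/√(2mKE)
λ = (6.626 × 10^-34 J·s) / √(2 × 1.67 × 10^-27 kg × 7.910 × 10^-16 J)
λ = 4.08 × 10^-13 m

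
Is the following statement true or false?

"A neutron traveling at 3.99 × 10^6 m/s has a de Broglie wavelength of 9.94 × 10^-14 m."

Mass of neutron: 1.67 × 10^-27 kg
True

The claim is correct.

Using λ = h/(mv):
λ = (6.626 × 10^-34 J·s) / (1.67 × 10^-27 kg × 3.99 × 10^6 m/s)
λ = 9.94 × 10^-14 m

This matches the claimed value.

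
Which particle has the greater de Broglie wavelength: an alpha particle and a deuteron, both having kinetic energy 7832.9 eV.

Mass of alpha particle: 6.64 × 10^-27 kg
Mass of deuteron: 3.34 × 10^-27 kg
The deuteron has the longer wavelength.

Using λ = h/√(2mKE):

For alpha particle: λ₁ = h/√(2m₁KE) = 1.62 × 10^-13 m
For deuteron: λ₂ = h/√(2m₂KE) = 2.29 × 10^-13 m

Since λ ∝ 1/√m at constant kinetic energy, the lighter particle has the longer wavelength.

The deuteron has the longer de Broglie wavelength.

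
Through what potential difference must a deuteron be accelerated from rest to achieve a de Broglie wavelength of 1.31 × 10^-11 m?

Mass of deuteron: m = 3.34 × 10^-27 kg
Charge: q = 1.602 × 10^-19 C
2.39 V

From λ = h/√(2mqV), we solve for V:

λ² = h²/(2mqV)
V = h²/(2mqλ²)
V = (6.626 × 10^-34 J·s)² / (2 × 3.34 × 10^-27 kg × 1.602 × 10^-19 C × (1.31 × 10^-11 m)²)
V = 2.39 V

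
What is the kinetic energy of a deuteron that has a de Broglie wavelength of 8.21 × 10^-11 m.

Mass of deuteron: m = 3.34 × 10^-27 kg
9.75 × 10^-21 J (or 0.0609 eV)

From λ = h/√(2mKE), we solve for KE:

λ² = h²/(2mKE)
KE = h²/(2mλ²)
KE = (6.626 × 10^-34 J·s)² / (2 × 3.34 × 10^-27 kg × (8.21 × 10^-11 m)²)
KE = 9.75 × 10^-21 J
KE = 0.0609 eV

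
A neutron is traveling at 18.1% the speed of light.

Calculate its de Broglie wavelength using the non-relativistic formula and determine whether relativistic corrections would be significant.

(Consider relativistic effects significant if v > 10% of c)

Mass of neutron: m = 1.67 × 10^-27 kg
Yes, relativistic corrections are needed.

Using the non-relativistic de Broglie formula λ = h/(mv):

v = 18.1% × c = 5.426 × 10^7 m/s

λ = h/(mv)
λ = (6.626 × 10^-34 J·s) / (1.67 × 10^-27 kg × 5.426 × 10^7 m/s)
λ = 7.31 × 10^-15 m

Since v = 18.1% of c > 10% of c, relativistic corrections ARE significant and the actual wavelength would differ from this non-relativistic estimate.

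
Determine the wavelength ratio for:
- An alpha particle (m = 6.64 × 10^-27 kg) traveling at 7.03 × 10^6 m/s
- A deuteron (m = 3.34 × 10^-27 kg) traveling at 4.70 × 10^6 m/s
λ₁/λ₂ = 0.336

Using λ = h/(mv):

λ₁ = h/(m₁v₁) = 1.42 × 10^-14 m
λ₂ = h/(m₂v₂) = 4.22 × 10^-14 m

Ratio λ₁/λ₂ = (m₂v₂)/(m₁v₁)
         = (3.34 × 10^-27 kg × 4.70 × 10^6 m/s) / (6.64 × 10^-27 kg × 7.03 × 10^6 m/s)
         = 0.336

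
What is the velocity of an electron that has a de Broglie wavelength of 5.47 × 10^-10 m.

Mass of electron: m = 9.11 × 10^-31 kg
1.33 × 10^6 m/s

From the de Broglie relation λ = h/(mv), we solve for v:

v = h/(mλ)
v = (6.626 × 10^-34 J·s) / (9.11 × 10^-31 kg × 5.47 × 10^-10 m)
v = 1.33 × 10^6 m/s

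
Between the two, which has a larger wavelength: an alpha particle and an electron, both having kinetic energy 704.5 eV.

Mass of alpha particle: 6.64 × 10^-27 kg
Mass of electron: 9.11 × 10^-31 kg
The electron has the longer wavelength.

Using λ = h/√(2mKE):

For alpha particle: λ₁ = h/√(2m₁KE) = 5.41 × 10^-13 m
For electron: λ₂ = h/√(2m₂KE) = 4.62 × 10^-11 m

Since λ ∝ 1/√m at constant kinetic energy, the lighter particle has the longer wavelength.

The electron has the longer de Broglie wavelength.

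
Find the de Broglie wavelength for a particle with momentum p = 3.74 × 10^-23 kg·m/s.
1.77 × 10^-11 m

Using the de Broglie relation λ = h/p:

λ = h/p
λ = (6.626 × 10^-34 J·s) / (3.74 × 10^-23 kg·m/s)
λ = 1.77 × 10^-11 m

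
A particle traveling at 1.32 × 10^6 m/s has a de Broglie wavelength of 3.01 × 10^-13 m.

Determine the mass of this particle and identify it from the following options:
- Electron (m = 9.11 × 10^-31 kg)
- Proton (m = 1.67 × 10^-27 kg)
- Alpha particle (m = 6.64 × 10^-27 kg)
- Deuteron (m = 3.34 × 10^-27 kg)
The particle is a proton.

From λ = h/(mv), solve for mass:

m = h/(λv)
m = (6.626 × 10^-34 J·s) / (3.01 × 10^-13 m × 1.32 × 10^6 m/s)
m = 1.67 × 10^-27 kg

Comparing with the listed masses, this is closest to a proton.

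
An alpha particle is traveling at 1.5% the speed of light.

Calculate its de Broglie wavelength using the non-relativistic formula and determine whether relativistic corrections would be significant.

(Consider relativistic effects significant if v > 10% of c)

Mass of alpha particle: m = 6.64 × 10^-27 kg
No, relativistic corrections are not needed.

Using the non-relativistic de Broglie formula λ = h/(mv):

v = 1.5% × c = 4.497 × 10^6 m/s

λ = h/(mv)
λ = (6.626 × 10^-34 J·s) / (6.64 × 10^-27 kg × 4.497 × 10^6 m/s)
λ = 2.22 × 10^-14 m

Since v = 1.5% of c < 10% of c, relativistic corrections are NOT significant and this non-relativistic result is a good approximation.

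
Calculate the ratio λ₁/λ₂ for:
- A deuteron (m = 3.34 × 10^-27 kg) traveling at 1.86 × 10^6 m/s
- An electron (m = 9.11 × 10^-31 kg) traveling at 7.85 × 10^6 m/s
λ₁/λ₂ = 1.15 × 10^-3

Using λ = h/(mv):

λ₁ = h/(m₁v₁) = 1.07 × 10^-13 m
λ₂ = h/(m₂v₂) = 9.27 × 10^-11 m

Ratio λ₁/λ₂ = (m₂v₂)/(m₁v₁)
         = (9.11 × 10^-31 kg × 7.85 × 10^6 m/s) / (3.34 × 10^-27 kg × 1.86 × 10^6 m/s)
         = 1.15 × 10^-3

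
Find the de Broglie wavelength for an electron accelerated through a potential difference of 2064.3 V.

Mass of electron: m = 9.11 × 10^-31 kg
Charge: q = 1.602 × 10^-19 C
2.70 × 10^-11 m

When a particle is accelerated through voltage V, it gains kinetic energy KE = qV.

The de Broglie wavelength is then λ = h/√(2mqV):

λ = h/√(2mqV)
λ = (6.626 × 10^-34 J·s) / √(2 × 9.11 × 10^-31 kg × 1.602 × 10^-19 C × 2064.3 V)
λ = 2.70 × 10^-11 m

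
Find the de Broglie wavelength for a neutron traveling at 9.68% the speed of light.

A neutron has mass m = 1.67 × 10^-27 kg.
1.37 × 10^-14 m

Using the de Broglie relation λ = h/(mv):

v = 9.68% × c = 2.902 × 10^7 m/s

λ = h/(mv)
λ = (6.626 × 10^-34 J·s) / (1.67 × 10^-27 kg × 2.902 × 10^7 m/s)
λ = 1.37 × 10^-14 m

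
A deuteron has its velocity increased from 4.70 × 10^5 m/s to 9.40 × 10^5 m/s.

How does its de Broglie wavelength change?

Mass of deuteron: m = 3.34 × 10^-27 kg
The wavelength decreases by a factor of 2.

Using λ = h/(mv):

Initial wavelength: λ₁ = h/(mv₁) = 4.22 × 10^-13 m
Final wavelength: λ₂ = h/(mv₂) = 2.11 × 10^-13 m

Since λ ∝ 1/v, when velocity increases by a factor of 2, the wavelength decreases by a factor of 2.

λ₂/λ₁ = v₁/v₂ = 1/2

The wavelength decreases by a factor of 2.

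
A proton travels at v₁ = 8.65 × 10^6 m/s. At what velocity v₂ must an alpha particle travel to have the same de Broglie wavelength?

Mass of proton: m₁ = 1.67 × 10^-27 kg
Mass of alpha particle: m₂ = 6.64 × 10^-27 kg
v₂ = 2.18 × 10^6 m/s

For equal de Broglie wavelengths: λ₁ = λ₂

h/(m₁v₁) = h/(m₂v₂)
m₁v₁ = m₂v₂
v₂ = v₁ · (m₁/m₂)

v₂ = 8.65 × 10^6 m/s × (1.67 × 10^-27 kg / 6.64 × 10^-27 kg)
v₂ = 2.18 × 10^6 m/s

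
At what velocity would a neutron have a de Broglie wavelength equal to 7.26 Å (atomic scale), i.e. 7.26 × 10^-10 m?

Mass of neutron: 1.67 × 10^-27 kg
5.47 × 10^2 m/s

From λ = h/(mv), solve for v:

v = h/(mλ)
v = (6.626 × 10^-34 J·s) / (1.67 × 10^-27 kg × 7.26 × 10^-10 m)
v = 5.47 × 10^2 m/s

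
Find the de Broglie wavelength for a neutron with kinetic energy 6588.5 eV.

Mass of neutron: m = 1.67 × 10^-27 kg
3.53 × 10^-13 m

Using λ = h/√(2mKE):

First convert KE to Joules: KE = 6588.5 eV = 1.056 × 10^-15 J

λ = h/√(2mKE)
λ = (6.626 × 10^-34 J·s) / √(2 × 1.67 × 10^-27 kg × 1.056 × 10^-15 J)
λ = 3.53 × 10^-13 m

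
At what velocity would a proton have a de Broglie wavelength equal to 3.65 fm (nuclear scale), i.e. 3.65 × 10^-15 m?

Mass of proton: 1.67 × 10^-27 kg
1.09 × 10^8 m/s

From λ = h/(mv), solve for v:

v = h/(mλ)
v = (6.626 × 10^-34 J·s) / (1.67 × 10^-27 kg × 3.65 × 10^-15 m)
v = 1.09 × 10^8 m/s

Note: This velocity is 36.3% of the speed of light, so relativistic corrections would be needed for a more accurate calculation.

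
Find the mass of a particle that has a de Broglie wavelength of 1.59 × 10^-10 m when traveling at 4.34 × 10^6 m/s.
9.60 × 10^-31 kg

From the de Broglie relation λ = h/(mv), we solve for m:

m = h/(λv)
m = (6.626 × 10^-34 J·s) / (1.59 × 10^-10 m × 4.34 × 10^6 m/s)
m = 9.60 × 10^-31 kg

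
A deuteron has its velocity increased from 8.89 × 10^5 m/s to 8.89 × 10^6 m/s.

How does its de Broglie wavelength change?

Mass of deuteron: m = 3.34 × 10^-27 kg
The wavelength decreases by a factor of 10.

Using λ = h/(mv):

Initial wavelength: λ₁ = h/(mv₁) = 2.23 × 10^-13 m
Final wavelength: λ₂ = h/(mv₂) = 2.23 × 10^-14 m

Since λ ∝ 1/v, when velocity increases by a factor of 10, the wavelength decreases by a factor of 10.

λ₂/λ₁ = v₁/v₂ = 1/10

The wavelength decreases by a factor of 10.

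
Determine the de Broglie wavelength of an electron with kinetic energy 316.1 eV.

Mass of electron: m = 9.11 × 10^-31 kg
6.90 × 10^-11 m

Using λ = h/√(2mKE):

First convert KE to Joules: KE = 316.1 eV = 5.064 × 10^-17 J

λ = h/√(2mKE)
λ = (6.626 × 10^-34 J·s) / √(2 × 9.11 × 10^-31 kg × 5.064 × 10^-17 J)
λ = 6.90 × 10^-11 m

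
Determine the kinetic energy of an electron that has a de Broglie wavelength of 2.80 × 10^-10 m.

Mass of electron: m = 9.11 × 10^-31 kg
3.07 × 10^-18 J (or 19.2 eV)

From λ = h/√(2mKE), we solve for KE:

λ² = h²/(2mKE)
KE = h²/(2mλ²)
KE = (6.626 × 10^-34 J·s)² / (2 × 9.11 × 10^-31 kg × (2.80 × 10^-10 m)²)
KE = 3.07 × 10^-18 J
KE = 19.2 eV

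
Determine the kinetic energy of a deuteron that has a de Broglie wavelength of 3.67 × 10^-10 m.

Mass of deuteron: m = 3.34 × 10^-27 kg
4.88 × 10^-22 J (or 3.05 × 10^-3 eV)

From λ = h/√(2mKE), we solve for KE:

λ² = h²/(2mKE)
KE = h²/(2mλ²)
KE = (6.626 × 10^-34 J·s)² / (2 × 3.34 × 10^-27 kg × (3.67 × 10^-10 m)²)
KE = 4.88 × 10^-22 J
KE = 3.05 × 10^-3 eV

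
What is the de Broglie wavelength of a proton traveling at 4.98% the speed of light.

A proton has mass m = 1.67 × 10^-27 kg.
2.66 × 10^-14 m

Using the de Broglie relation λ = h/(mv):

v = 4.98% × c = 1.493 × 10^7 m/s

λ = h/(mv)
λ = (6.626 × 10^-34 J·s) / (1.67 × 10^-27 kg × 1.493 × 10^7 m/s)
λ = 2.66 × 10^-14 m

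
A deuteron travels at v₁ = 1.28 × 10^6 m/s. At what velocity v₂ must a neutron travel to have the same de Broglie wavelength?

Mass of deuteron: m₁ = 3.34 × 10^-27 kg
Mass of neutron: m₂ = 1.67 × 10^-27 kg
v₂ = 2.56 × 10^6 m/s

For equal de Broglie wavelengths: λ₁ = λ₂

h/(m₁v₁) = h/(m₂v₂)
m₁v₁ = m₂v₂
v₂ = v₁ · (m₁/m₂)

v₂ = 1.28 × 10^6 m/s × (3.34 × 10^-27 kg / 1.67 × 10^-27 kg)
v₂ = 2.56 × 10^6 m/s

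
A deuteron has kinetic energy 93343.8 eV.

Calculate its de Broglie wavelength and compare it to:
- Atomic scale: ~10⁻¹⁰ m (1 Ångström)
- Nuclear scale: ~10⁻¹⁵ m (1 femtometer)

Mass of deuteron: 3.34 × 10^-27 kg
λ = 6.63 × 10^-14 m, which is between nuclear and atomic scales.

Using λ = h/√(2mKE):

KE = 93343.8 eV = 1.496 × 10^-14 J

λ = h/√(2mKE)
λ = (6.626 × 10^-34 J·s) / √(2 × 3.34 × 10^-27 kg × 1.496 × 10^-14 J)
λ = 6.63 × 10^-14 m

Comparison:
- Atomic scale (10⁻¹⁰ m): λ is 0.00066× this size
- Nuclear scale (10⁻¹⁵ m): λ is 66× this size

The wavelength is between nuclear and atomic scales.

This wavelength is appropriate for probing atomic structure but too large for nuclear physics experiments.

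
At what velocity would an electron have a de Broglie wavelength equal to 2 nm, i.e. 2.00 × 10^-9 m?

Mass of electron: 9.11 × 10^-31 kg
3.64 × 10^5 m/s

From λ = h/(mv), solve for v:

v = h/(mλ)
v = (6.626 × 10^-34 J·s) / (9.11 × 10^-31 kg × 2.00 × 10^-9 m)
v = 3.64 × 10^5 m/s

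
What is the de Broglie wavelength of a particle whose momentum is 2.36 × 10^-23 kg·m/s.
2.81 × 10^-11 m

Using the de Broglie relation λ = h/p:

λ = h/p
λ = (6.626 × 10^-34 J·s) / (2.36 × 10^-23 kg·m/s)
λ = 2.81 × 10^-11 m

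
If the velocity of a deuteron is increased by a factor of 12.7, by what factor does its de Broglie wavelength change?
The wavelength decreases by a factor of 12.7.

From λ = h/(mv), the wavelength is inversely proportional to velocity:

λ ∝ 1/v

If v → 12.7v, then λ → λ/12.7

When velocity is increased by a factor of 12.7, the wavelength decreases by a factor of 12.7.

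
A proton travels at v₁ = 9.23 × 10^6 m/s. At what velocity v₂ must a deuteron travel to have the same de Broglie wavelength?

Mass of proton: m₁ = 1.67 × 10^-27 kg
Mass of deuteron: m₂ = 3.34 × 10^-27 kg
v₂ = 4.62 × 10^6 m/s

For equal de Broglie wavelengths: λ₁ = λ₂

h/(m₁v₁) = h/(m₂v₂)
m₁v₁ = m₂v₂
v₂ = v₁ · (m₁/m₂)

v₂ = 9.23 × 10^6 m/s × (1.67 × 10^-27 kg / 3.34 × 10^-27 kg)
v₂ = 4.62 × 10^6 m/s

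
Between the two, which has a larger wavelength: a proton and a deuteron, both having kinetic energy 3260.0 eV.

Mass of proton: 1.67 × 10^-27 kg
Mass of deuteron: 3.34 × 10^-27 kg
The proton has the longer wavelength.

Using λ = h/√(2mKE):

For proton: λ₁ = h/√(2m₁KE) = 5.02 × 10^-13 m
For deuteron: λ₂ = h/√(2m₂KE) = 3.55 × 10^-13 m

Since λ ∝ 1/√m at constant kinetic energy, the lighter particle has the longer wavelength.

The proton has the longer de Broglie wavelength.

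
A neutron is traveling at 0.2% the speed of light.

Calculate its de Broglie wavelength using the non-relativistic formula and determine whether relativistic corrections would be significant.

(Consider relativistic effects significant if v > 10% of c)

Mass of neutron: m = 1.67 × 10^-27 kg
No, relativistic corrections are not needed.

Using the non-relativistic de Broglie formula λ = h/(mv):

v = 0.2% × c = 5.996 × 10^5 m/s

λ = h/(mv)
λ = (6.626 × 10^-34 J·s) / (1.67 × 10^-27 kg × 5.996 × 10^5 m/s)
λ = 6.62 × 10^-13 m

Since v = 0.2% of c < 10% of c, relativistic corrections are NOT significant and this non-relativistic result is a good approximation.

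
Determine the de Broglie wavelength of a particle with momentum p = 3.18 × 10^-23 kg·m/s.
2.08 × 10^-11 m

Using the de Broglie relation λ = h/p:

λ = h/p
λ = (6.626 × 10^-34 J·s) / (3.18 × 10^-23 kg·m/s)
λ = 2.08 × 10^-11 m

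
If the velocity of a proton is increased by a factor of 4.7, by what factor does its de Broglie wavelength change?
The wavelength decreases by a factor of 4.7.

From λ = h/(mv), the wavelength is inversely proportional to velocity:

λ ∝ 1/v

If v → 4.7v, then λ → λ/4.7

When velocity is increased by a factor of 4.7, the wavelength decreases by a factor of 4.7.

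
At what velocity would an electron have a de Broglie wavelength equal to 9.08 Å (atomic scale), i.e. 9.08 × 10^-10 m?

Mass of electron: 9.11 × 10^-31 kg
8.01 × 10^5 m/s

From λ = h/(mv), solve for v:

v = h/(mλ)
v = (6.626 × 10^-34 J·s) / (9.11 × 10^-31 kg × 9.08 × 10^-10 m)
v = 8.01 × 10^5 m/s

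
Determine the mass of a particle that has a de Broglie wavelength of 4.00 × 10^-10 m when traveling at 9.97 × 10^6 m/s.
1.66 × 10^-31 kg

From the de Broglie relation λ = h/(mv), we solve for m:

m = h/(λv)
m = (6.626 × 10^-34 J·s) / (4.00 × 10^-10 m × 9.97 × 10^6 m/s)
m = 1.66 × 10^-31 kg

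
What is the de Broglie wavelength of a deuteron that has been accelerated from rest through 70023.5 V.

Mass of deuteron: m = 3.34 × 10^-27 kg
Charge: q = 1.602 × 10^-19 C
7.65 × 10^-14 m

When a particle is accelerated through voltage V, it gains kinetic energy KE = qV.

The de Broglie wavelength is then λ = h/√(2mqV):

λ = h/√(2mqV)
λ = (6.626 × 10^-34 J·s) / √(2 × 3.34 × 10^-27 kg × 1.602 × 10^-19 C × 70023.5 V)
λ = 7.65 × 10^-14 m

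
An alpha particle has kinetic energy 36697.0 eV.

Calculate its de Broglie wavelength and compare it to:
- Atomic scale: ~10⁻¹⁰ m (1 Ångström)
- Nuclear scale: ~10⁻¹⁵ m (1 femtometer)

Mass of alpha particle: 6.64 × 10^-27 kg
λ = 7.50 × 10^-14 m, which is between nuclear and atomic scales.

Using λ = h/√(2mKE):

KE = 36697.0 eV = 5.880 × 10^-15 J

λ = h/√(2mKE)
λ = (6.626 × 10^-34 J·s) / √(2 × 6.64 × 10^-27 kg × 5.880 × 10^-15 J)
λ = 7.50 × 10^-14 m

Comparison:
- Atomic scale (10⁻¹⁰ m): λ is 0.00075× this size
- Nuclear scale (10⁻¹⁵ m): λ is 75× this size

The wavelength is between nuclear and atomic scales.

This wavelength is appropriate for probing atomic structure but too large for nuclear physics experiments.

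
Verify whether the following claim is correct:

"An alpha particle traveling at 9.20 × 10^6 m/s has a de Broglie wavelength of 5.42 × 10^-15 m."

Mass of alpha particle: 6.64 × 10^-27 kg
False

The claim is incorrect.

Using λ = h/(mv):
λ = (6.626 × 10^-34 J·s) / (6.64 × 10^-27 kg × 9.20 × 10^6 m/s)
λ = 1.08 × 10^-14 m

The actual wavelength differs from the claimed 5.42 × 10^-15 m.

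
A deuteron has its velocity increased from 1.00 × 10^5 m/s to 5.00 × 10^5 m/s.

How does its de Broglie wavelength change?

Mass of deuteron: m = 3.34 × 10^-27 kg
The wavelength decreases by a factor of 5.

Using λ = h/(mv):

Initial wavelength: λ₁ = h/(mv₁) = 1.98 × 10^-12 m
Final wavelength: λ₂ = h/(mv₂) = 3.97 × 10^-13 m

Since λ ∝ 1/v, when velocity increases by a factor of 5, the wavelength decreases by a factor of 5.

λ₂/λ₁ = v₁/v₂ = 1/5

The wavelength decreases by a factor of 5.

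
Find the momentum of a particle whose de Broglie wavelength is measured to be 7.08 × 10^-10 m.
9.36 × 10^-25 kg·m/s

From the de Broglie relation λ = h/p, we solve for p:

p = h/λ
p = (6.626 × 10^-34 J·s) / (7.08 × 10^-10 m)
p = 9.36 × 10^-25 kg·m/s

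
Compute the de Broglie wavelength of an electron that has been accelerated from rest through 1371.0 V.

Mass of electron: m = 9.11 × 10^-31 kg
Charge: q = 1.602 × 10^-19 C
3.31 × 10^-11 m

When a particle is accelerated through voltage V, it gains kinetic energy KE = qV.

The de Broglie wavelength is then λ = h/√(2mqV):

λ = h/√(2mqV)
λ = (6.626 × 10^-34 J·s) / √(2 × 9.11 × 10^-31 kg × 1.602 × 10^-19 C × 1371.0 V)
λ = 3.31 × 10^-11 m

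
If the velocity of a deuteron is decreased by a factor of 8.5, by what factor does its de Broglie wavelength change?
The wavelength increases by a factor of 8.5.

From λ = h/(mv), the wavelength is inversely proportional to velocity:

λ ∝ 1/v

If v → v/8.5, then λ → 8.5λ

When velocity is decreased by a factor of 8.5, the wavelength increases by a factor of 8.5.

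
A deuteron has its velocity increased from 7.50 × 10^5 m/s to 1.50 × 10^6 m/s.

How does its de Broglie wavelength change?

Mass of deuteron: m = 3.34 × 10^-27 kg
The wavelength decreases by a factor of 2.

Using λ = h/(mv):

Initial wavelength: λ₁ = h/(mv₁) = 2.65 × 10^-13 m
Final wavelength: λ₂ = h/(mv₂) = 1.32 × 10^-13 m

Since λ ∝ 1/v, when velocity increases by a factor of 2, the wavelength decreases by a factor of 2.

λ₂/λ₁ = v₁/v₂ = 1/2

The wavelength decreases by a factor of 2.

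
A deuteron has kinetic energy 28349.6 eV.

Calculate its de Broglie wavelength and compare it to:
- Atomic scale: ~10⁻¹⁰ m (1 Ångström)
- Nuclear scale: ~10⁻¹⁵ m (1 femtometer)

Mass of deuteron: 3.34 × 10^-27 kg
λ = 1.20 × 10^-13 m, which is between nuclear and atomic scales.

Using λ = h/√(2mKE):

KE = 28349.6 eV = 4.542 × 10^-15 J

λ = h/√(2mKE)
λ = (6.626 × 10^-34 J·s) / √(2 × 3.34 × 10^-27 kg × 4.542 × 10^-15 J)
λ = 1.20 × 10^-13 m

Comparison:
- Atomic scale (10⁻¹⁰ m): λ is 0.0012× this size
- Nuclear scale (10⁻¹⁵ m): λ is 1.2e+02× this size

The wavelength is between nuclear and atomic scales.

This wavelength is appropriate for probing atomic structure but too large for nuclear physics experiments.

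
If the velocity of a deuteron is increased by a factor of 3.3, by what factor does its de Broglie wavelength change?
The wavelength decreases by a factor of 3.3.

From λ = h/(mv), the wavelength is inversely proportional to velocity:

λ ∝ 1/v

If v → 3.3v, then λ → λ/3.3

When velocity is increased by a factor of 3.3, the wavelength decreases by a factor of 3.3.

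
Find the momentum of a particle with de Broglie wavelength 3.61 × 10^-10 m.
1.84 × 10^-24 kg·m/s

From the de Broglie relation λ = h/p, we solve for p:

p = h/λ
p = (6.626 × 10^-34 J·s) / (3.61 × 10^-10 m)
p = 1.84 × 10^-24 kg·m/s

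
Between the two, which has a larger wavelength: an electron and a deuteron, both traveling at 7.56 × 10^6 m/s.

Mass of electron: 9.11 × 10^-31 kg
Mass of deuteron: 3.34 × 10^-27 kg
The electron has the longer wavelength.

Using λ = h/(mv), since both particles have the same velocity, the wavelength depends only on mass.

For electron: λ₁ = h/(m₁v) = 9.62 × 10^-11 m
For deuteron: λ₂ = h/(m₂v) = 2.62 × 10^-14 m

Since λ ∝ 1/m at constant velocity, the lighter particle has the longer wavelength.

The electron has the longer de Broglie wavelength.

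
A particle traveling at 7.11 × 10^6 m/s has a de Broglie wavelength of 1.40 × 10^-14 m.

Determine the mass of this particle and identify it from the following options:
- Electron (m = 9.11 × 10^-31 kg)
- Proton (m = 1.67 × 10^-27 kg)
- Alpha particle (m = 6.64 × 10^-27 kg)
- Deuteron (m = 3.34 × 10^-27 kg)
The particle is an alpha particle.

From λ = h/(mv), solve for mass:

m = h/(λv)
m = (6.626 × 10^-34 J·s) / (1.40 × 10^-14 m × 7.11 × 10^6 m/s)
m = 6.66 × 10^-27 kg

Comparing with the listed masses, this is closest to an alpha particle.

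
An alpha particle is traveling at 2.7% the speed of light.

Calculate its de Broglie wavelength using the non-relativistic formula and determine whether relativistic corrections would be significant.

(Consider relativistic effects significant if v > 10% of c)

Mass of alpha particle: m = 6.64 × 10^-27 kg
No, relativistic corrections are not needed.

Using the non-relativistic de Broglie formula λ = h/(mv):

v = 2.7% × c = 8.094 × 10^6 m/s

λ = h/(mv)
λ = (6.626 × 10^-34 J·s) / (6.64 × 10^-27 kg × 8.094 × 10^6 m/s)
λ = 1.23 × 10^-14 m

Since v = 2.7% of c < 10% of c, relativistic corrections are NOT significant and this non-relativistic result is a good approximation.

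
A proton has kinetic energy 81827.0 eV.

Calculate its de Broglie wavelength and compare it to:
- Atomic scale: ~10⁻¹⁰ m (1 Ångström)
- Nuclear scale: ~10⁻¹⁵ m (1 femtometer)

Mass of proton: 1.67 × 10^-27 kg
λ = 1.00 × 10^-13 m, which is between nuclear and atomic scales.

Using λ = h/√(2mKE):

KE = 81827.0 eV = 1.311 × 10^-14 J

λ = h/√(2mKE)
λ = (6.626 × 10^-34 J·s) / √(2 × 1.67 × 10^-27 kg × 1.311 × 10^-14 J)
λ = 1.00 × 10^-13 m

Comparison:
- Atomic scale (10⁻¹⁰ m): λ is 0.001× this size
- Nuclear scale (10⁻¹⁵ m): λ is 1e+02× this size

The wavelength is between nuclear and atomic scales.

This wavelength is appropriate for probing atomic structure but too large for nuclear physics experiments.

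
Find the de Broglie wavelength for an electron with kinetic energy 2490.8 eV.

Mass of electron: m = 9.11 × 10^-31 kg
2.46 × 10^-11 m

Using λ = h/√(2mKE):

First convert KE to Joules: KE = 2490.8 eV = 3.991 × 10^-16 J

λ = h/√(2mKE)
λ = (6.626 × 10^-34 J·s) / √(2 × 9.11 × 10^-31 kg × 3.991 × 10^-16 J)
λ = 2.46 × 10^-11 m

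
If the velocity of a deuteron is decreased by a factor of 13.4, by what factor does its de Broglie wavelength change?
The wavelength increases by a factor of 13.4.

From λ = h/(mv), the wavelength is inversely proportional to velocity:

λ ∝ 1/v

If v → v/13.4, then λ → 13.4λ

When velocity is decreased by a factor of 13.4, the wavelength increases by a factor of 13.4.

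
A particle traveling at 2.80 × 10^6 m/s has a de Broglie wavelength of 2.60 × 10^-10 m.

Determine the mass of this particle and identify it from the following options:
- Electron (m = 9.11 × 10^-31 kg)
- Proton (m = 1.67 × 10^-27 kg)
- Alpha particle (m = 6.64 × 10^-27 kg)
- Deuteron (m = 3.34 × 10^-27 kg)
The particle is an electron.

From λ = h/(mv), solve for mass:

m = h/(λv)
m = (6.626 × 10^-34 J·s) / (2.60 × 10^-10 m × 2.80 × 10^6 m/s)
m = 9.10 × 10^-31 kg

Comparing with the listed masses, this is closest to an electron.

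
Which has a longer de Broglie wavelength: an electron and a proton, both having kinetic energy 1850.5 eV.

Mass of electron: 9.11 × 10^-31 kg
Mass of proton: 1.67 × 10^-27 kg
The electron has the longer wavelength.

Using λ = h/√(2mKE):

For electron: λ₁ = h/√(2m₁KE) = 2.85 × 10^-11 m
For proton: λ₂ = h/√(2m₂KE) = 6.66 × 10^-13 m

Since λ ∝ 1/√m at constant kinetic energy, the lighter particle has the longer wavelength.

The electron has the longer de Broglie wavelength.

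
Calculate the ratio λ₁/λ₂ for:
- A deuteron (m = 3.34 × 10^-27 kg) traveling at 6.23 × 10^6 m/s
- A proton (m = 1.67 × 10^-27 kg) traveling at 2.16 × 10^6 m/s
λ₁/λ₂ = 0.173

Using λ = h/(mv):

λ₁ = h/(m₁v₁) = 3.18 × 10^-14 m
λ₂ = h/(m₂v₂) = 1.84 × 10^-13 m

Ratio λ₁/λ₂ = (m₂v₂)/(m₁v₁)
         = (1.67 × 10^-27 kg × 2.16 × 10^6 m/s) / (3.34 × 10^-27 kg × 6.23 × 10^6 m/s)
         = 0.173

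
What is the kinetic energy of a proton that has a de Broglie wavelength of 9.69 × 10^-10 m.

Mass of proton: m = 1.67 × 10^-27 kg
1.40 × 10^-22 J (or 8.74 × 10^-4 eV)

From λ = h/√(2mKE), we solve for KE:

λ² = h²/(2mKE)
KE = h²/(2mλ²)
KE = (6.626 × 10^-34 J·s)² / (2 × 1.67 × 10^-27 kg × (9.69 × 10^-10 m)²)
KE = 1.40 × 10^-22 J
KE = 8.74 × 10^-4 eV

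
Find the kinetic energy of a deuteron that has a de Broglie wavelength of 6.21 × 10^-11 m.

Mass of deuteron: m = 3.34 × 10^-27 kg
1.70 × 10^-20 J (or 0.106 eV)

From λ = h/√(2mKE), we solve for KE:

λ² = h²/(2mKE)
KE = h²/(2mλ²)
KE = (6.626 × 10^-34 J·s)² / (2 × 3.34 × 10^-27 kg × (6.21 × 10^-11 m)²)
KE = 1.70 × 10^-20 J
KE = 0.106 eV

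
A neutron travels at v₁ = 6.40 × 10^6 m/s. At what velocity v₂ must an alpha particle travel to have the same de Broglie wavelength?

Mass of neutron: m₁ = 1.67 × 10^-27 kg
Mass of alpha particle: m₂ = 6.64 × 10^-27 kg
v₂ = 1.61 × 10^6 m/s

For equal de Broglie wavelengths: λ₁ = λ₂

h/(m₁v₁) = h/(m₂v₂)
m₁v₁ = m₂v₂
v₂ = v₁ · (m₁/m₂)

v₂ = 6.40 × 10^6 m/s × (1.67 × 10^-27 kg / 6.64 × 10^-27 kg)
v₂ = 1.61 × 10^6 m/s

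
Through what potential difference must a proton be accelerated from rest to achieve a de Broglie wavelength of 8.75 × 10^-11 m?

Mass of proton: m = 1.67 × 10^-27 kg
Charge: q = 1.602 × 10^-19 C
1.07 × 10^-1 V

From λ = h/√(2mqV), we solve for V:

λ² = h²/(2mqV)
V = h²/(2mqλ²)
V = (6.626 × 10^-34 J·s)² / (2 × 1.67 × 10^-27 kg × 1.602 × 10^-19 C × (8.75 × 10^-11 m)²)
V = 1.07 × 10^-1 V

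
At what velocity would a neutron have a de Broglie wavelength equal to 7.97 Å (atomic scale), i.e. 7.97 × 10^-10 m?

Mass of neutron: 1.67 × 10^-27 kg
4.98 × 10^2 m/s

From λ = h/(mv), solve for v:

v = h/(mλ)
v = (6.626 × 10^-34 J·s) / (1.67 × 10^-27 kg × 7.97 × 10^-10 m)
v = 4.98 × 10^2 m/s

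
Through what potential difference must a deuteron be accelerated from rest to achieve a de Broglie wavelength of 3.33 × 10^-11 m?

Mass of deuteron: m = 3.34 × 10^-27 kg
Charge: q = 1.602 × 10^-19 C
3.70 × 10^-1 V

From λ = h/√(2mqV), we solve for V:

λ² = h²/(2mqV)
V = h²/(2mqλ²)
V = (6.626 × 10^-34 J·s)² / (2 × 3.34 × 10^-27 kg × 1.602 × 10^-19 C × (3.33 × 10^-11 m)²)
V = 3.70 × 10^-1 V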